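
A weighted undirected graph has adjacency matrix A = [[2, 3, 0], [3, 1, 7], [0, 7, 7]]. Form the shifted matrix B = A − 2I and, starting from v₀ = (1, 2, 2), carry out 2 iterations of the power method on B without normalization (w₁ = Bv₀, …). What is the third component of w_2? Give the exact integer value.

225

B = A − 2I has rows (0, 3, 0); (3, -1, 7); (0, 7, 5)
w1 = Bv₀ = (0·1 + 3·2 + 0·2; 3·1 + (-1)·2 + 7·2; 0·1 + 7·2 + 5·2) = (6, 15, 24)
w2 = Bw1 = (0·6 + 3·15 + 0·24; 3·6 + (-1)·15 + 7·24; 0·6 + 7·15 + 5·24) = (45, 171, 225)
Requested component of w2: 225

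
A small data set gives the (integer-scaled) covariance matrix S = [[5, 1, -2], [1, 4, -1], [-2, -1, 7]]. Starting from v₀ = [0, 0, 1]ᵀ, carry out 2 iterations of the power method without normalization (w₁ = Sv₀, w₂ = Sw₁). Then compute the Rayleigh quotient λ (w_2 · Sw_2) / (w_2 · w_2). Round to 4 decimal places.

8.5356

w1 = Sv₀ = (5·0 + 1·0 + (-2)·1; 1·0 + 4·0 + (-1)·1; (-2)·0 + (-1)·0 + 7·1) = (-2, -1, 7)
w2 = Sw1 = (5·(-2) + 1·(-1) + (-2)·7; 1·(-2) + 4·(-1) + (-1)·7; (-2)·(-2) + (-1)·(-1) + 7·7) = (-25, -13, 54)
Sw2 = (-246, -131, 441)
w2·Sw2 = (-25)·(-246) + (-13)·(-131) + 54·441 = 31667; w2·w2 = (-25)·(-25) + (-13)·(-13) + 54·54 = 3710
λ ≈ 31667/3710 = 8.5356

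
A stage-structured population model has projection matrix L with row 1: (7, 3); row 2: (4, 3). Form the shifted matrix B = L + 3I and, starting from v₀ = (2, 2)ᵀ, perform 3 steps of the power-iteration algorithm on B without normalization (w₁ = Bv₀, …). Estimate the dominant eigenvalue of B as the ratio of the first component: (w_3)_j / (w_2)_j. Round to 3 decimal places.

B = L + 3I has rows (10, 3); (4, 6)
w1 = Bv₀ = (10·2 + 3·2; 4·2 + 6·2) = (26, 20)
w2 = Bw1 = (10·26 + 3·20; 4·26 + 6·20) = (320, 224)
w3 = Bw2 = (3872, 2624)
Ratio: 3872/320 = 12.100

12.100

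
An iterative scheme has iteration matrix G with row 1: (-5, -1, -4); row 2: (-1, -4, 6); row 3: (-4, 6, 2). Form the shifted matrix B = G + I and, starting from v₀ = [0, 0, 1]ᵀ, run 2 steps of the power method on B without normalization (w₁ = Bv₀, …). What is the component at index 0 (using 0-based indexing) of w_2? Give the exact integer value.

-2

B = G + I has rows (-4, -1, -4); (-1, -3, 6); (-4, 6, 3)
w1 = Bv₀ = ((-4)·0 + (-1)·0 + (-4)·1; (-1)·0 + (-3)·0 + 6·1; (-4)·0 + 6·0 + 3·1) = (-4, 6, 3)
w2 = Bw1 = ((-4)·(-4) + (-1)·6 + (-4)·3; (-1)·(-4) + (-3)·6 + 6·3; (-4)·(-4) + 6·6 + 3·3) = (-2, 4, 61)
Requested component of w2: -2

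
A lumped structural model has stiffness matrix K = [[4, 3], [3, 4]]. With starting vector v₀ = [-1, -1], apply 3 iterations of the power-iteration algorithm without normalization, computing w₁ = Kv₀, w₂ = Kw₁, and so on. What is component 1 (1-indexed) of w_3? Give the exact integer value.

w1 = Kv₀ = (4·(-1) + 3·(-1); 3·(-1) + 4·(-1)) = (-7, -7)
w2 = Kw1 = (4·(-7) + 3·(-7); 3·(-7) + 4·(-7)) = (-49, -49)
w3 = Kw2 = (-343, -343)
The requested component of w3 is -343.

-343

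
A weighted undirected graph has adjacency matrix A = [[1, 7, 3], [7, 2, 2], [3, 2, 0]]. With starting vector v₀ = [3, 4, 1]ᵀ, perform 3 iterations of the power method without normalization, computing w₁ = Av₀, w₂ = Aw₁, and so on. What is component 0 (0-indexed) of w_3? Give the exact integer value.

w1 = Av₀ = (34, 31, 17)
w2 = Aw1 = (302, 334, 164)
w3 = Aw2 = (3132, 3110, 1574)
The requested component of w3 is 3132.

3132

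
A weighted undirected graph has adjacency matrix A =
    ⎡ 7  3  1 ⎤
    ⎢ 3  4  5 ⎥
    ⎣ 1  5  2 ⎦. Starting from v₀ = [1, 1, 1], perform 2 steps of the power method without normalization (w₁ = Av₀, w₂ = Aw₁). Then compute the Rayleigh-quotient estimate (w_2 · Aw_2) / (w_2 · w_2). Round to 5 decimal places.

10.59290

w1 = Av₀ = (7·1 + 3·1 + 1·1; 3·1 + 4·1 + 5·1; 1·1 + 5·1 + 2·1) = (11, 12, 8)
w2 = Aw1 = (7·11 + 3·12 + 1·8; 3·11 + 4·12 + 5·8; 1·11 + 5·12 + 2·8) = (121, 121, 87)
Aw2 = (1297, 1282, 900)
w2·Aw2 = 121·1297 + 121·1282 + 87·900 = 390359; w2·w2 = 121·121 + 121·121 + 87·87 = 36851
λ ≈ 390359/36851 = 10.59290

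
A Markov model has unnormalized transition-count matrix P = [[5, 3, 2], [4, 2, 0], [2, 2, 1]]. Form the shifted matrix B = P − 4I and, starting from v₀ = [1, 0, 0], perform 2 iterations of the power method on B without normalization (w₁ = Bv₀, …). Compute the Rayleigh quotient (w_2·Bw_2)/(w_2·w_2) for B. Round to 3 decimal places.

B = P − 4I has rows (1, 3, 2); (4, -2, 0); (2, 2, -3)
w1 = Bv₀ = (1·1 + 3·0 + 2·0; 4·1 + (-2)·0 + 0·0; 2·1 + 2·0 + (-3)·0) = (1, 4, 2)
w2 = Bw1 = (1·1 + 3·4 + 2·2; 4·1 + (-2)·4 + 0·2; 2·1 + 2·4 + (-3)·2) = (17, -4, 4)
Bw2 = (13, 76, 14)
w2·Bw2 = -27; w2·w2 = 321; μ ≈ -27/321 = -0.084

-0.084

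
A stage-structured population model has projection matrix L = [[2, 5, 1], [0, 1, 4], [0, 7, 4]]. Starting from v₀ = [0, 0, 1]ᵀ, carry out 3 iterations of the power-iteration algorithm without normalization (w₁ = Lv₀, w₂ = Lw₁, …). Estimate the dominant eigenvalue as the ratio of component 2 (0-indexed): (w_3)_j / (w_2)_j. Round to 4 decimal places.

λ ≈ 7.1818

w1 = Lv₀ = (1, 4, 4)
w2 = Lw1 = (26, 20, 44)
w3 = Lw2 = (196, 196, 316)
Ratio at component: 316 / 44 = 7.1818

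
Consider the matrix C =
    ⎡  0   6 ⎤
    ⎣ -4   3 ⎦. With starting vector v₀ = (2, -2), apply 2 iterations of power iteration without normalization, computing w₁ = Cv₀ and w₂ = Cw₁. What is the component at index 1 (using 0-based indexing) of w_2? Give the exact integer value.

w1 = Cv₀ = (-12, -14)
w2 = Cw1 = (-84, 6)
The requested component of w2 is 6.

6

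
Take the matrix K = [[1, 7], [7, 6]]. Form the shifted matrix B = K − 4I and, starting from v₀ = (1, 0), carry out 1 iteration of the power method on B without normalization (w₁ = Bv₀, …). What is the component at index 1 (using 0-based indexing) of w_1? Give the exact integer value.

7

B = K − 4I has rows (-3, 7); (7, 2)
w1 = Bv₀ = ((-3)·1 + 7·0; 7·1 + 2·0) = (-3, 7)
Requested component of w1: 7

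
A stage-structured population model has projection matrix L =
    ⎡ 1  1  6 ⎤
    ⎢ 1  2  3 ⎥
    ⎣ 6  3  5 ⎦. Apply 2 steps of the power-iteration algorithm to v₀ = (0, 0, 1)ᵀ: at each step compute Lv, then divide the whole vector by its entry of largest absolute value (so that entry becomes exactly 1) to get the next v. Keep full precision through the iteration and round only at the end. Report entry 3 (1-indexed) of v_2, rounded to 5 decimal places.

Lv0 = (6.000000, 3.000000, 5.000000); divide by 6.000000 → v1 = (1.000000, 0.500000, 0.833333)
Lv1 = (6.500000, 4.500000, 11.666667); divide by 11.666667 → v2 = (0.557143, 0.385714, 1.000000)
Requested entry of v2: 70/70 = 1.00000

1.00000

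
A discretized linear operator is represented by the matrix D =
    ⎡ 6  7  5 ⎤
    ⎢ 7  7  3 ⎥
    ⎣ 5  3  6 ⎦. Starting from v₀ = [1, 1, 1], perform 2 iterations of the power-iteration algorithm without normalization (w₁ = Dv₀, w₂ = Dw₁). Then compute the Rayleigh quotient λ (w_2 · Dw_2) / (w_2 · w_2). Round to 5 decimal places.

λ ≈ 16.53971

w1 = Dv₀ = (6·1 + 7·1 + 5·1; 7·1 + 7·1 + 3·1; 5·1 + 3·1 + 6·1) = (18, 17, 14)
w2 = Dw1 = (6·18 + 7·17 + 5·14; 7·18 + 7·17 + 3·14; 5·18 + 3·17 + 6·14) = (297, 287, 225)
Dw2 = (4916, 4763, 3696)
w2·Dw2 = 297·4916 + 287·4763 + 225·3696 = 3658633; w2·w2 = 297·297 + 287·287 + 225·225 = 221203
λ ≈ 3658633/221203 = 16.53971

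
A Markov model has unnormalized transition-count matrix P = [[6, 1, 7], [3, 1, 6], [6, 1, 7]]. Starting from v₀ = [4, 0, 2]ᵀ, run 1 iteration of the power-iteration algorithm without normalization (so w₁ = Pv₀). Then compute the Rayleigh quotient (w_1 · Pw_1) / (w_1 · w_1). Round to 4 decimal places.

13.9007

w1 = Pv₀ = (6·4 + 1·0 + 7·2; 3·4 + 1·0 + 6·2; 6·4 + 1·0 + 7·2) = (38, 24, 38)
Pw1 = (518, 366, 518)
w1·Pw1 = 38·518 + 24·366 + 38·518 = 48152; w1·w1 = 38·38 + 24·24 + 38·38 = 3464
λ ≈ 48152/3464 = 13.9007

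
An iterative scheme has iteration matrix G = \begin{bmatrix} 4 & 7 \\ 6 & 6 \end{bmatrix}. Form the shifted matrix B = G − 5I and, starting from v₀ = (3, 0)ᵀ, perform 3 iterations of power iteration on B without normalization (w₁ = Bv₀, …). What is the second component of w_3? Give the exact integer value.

774

B = G − 5I has rows (-1, 7); (6, 1)
w1 = Bv₀ = ((-1)·3 + 7·0; 6·3 + 1·0) = (-3, 18)
w2 = Bw1 = ((-1)·(-3) + 7·18; 6·(-3) + 1·18) = (129, 0)
w3 = Bw2 = (-129, 774)
Requested component of w3: 774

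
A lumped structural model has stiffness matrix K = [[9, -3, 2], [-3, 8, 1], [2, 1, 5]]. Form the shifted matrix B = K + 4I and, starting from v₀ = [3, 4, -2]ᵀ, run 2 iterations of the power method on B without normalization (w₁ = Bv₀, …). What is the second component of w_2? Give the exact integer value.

B = K + 4I has rows (13, -3, 2); (-3, 12, 1); (2, 1, 9)
w1 = Bv₀ = (23, 37, -8)
w2 = Bw1 = (172, 367, 11)
Requested component of w2: 367

367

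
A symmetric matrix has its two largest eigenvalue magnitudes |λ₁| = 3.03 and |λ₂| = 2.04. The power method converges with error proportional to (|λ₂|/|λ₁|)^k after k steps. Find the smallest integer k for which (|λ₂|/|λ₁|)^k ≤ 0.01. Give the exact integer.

12

|λ₂/λ₁| = 2.04/3.03 = 0.67327
Need k ≥ ln(0.01) / ln(0.67327) = -4.6052 / -0.3956 ≈ 11.641
Smallest integer k satisfying the bound: 12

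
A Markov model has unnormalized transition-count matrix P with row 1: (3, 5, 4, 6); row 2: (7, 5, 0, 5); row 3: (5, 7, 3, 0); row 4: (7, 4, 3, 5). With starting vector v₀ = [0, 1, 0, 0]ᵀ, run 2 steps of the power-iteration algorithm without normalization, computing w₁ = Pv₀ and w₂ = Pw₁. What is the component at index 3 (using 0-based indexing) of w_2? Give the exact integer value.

w1 = Pv₀ = (5, 5, 7, 4)
w2 = Pw1 = (92, 80, 81, 96)
The requested component of w2 is 96.

96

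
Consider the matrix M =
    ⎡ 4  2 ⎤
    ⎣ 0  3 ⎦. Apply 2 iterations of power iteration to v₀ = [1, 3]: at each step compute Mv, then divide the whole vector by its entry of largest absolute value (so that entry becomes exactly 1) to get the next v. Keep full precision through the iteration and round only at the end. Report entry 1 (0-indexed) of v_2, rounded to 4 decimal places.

Mv0 = (10.00000, 9.00000); divide by 10.00000 → v1 = (1.00000, 0.90000)
Mv1 = (5.80000, 2.70000); divide by 5.80000 → v2 = (1.00000, 0.46552)
Requested entry of v2: 27/58 = 0.4655

0.4655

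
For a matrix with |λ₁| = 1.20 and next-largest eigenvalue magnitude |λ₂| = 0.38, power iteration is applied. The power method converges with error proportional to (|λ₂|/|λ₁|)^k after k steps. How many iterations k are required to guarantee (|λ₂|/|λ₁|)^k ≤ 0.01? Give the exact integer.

|λ₂/λ₁| = 0.38/1.20 = 0.31667
Need k ≥ ln(0.01) / ln(0.31667) = -4.6052 / -1.1499 ≈ 4.005
Smallest integer k satisfying the bound: 5

5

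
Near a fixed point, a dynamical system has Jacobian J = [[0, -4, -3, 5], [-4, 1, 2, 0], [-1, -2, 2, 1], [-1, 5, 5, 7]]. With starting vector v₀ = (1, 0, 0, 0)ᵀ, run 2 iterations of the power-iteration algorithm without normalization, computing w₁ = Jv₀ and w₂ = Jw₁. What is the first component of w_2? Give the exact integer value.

w1 = Jv₀ = (0, -4, -1, -1)
w2 = Jw1 = (14, -6, 5, -32)
The requested component of w2 is 14.

14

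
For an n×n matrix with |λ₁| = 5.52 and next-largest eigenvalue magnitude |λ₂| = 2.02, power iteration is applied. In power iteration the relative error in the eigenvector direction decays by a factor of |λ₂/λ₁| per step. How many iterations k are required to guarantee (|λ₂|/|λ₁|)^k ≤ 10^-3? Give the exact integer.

7

|λ₂/λ₁| = 2.02/5.52 = 0.36594
Need k ≥ ln(10^-3) / ln(0.36594) = -6.9078 / -1.0053 ≈ 6.871
Smallest integer k satisfying the bound: 7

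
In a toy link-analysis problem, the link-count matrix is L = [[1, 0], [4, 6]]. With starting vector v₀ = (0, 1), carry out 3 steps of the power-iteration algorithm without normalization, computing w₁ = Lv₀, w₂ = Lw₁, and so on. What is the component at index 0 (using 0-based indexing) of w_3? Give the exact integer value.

0

w1 = Lv₀ = (0, 6)
w2 = Lw1 = (0, 36)
w3 = Lw2 = (0, 216)
The requested component of w3 is 0.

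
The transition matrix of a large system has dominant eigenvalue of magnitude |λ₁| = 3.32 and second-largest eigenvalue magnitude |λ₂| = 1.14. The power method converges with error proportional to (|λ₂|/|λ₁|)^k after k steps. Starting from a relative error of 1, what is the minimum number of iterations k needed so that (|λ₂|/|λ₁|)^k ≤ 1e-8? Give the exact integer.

|λ₂/λ₁| = 1.14/3.32 = 0.34337
Need k ≥ ln(1e-8) / ln(0.34337) = -18.4207 / -1.0689 ≈ 17.233
Smallest integer k satisfying the bound: 18

18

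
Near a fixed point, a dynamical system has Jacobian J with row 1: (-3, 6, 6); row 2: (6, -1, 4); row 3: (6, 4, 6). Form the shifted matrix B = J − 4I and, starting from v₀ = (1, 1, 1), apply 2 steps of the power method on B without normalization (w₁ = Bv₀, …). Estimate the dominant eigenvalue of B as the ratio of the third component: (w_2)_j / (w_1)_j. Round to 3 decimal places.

B = J − 4I has rows (-7, 6, 6); (6, -5, 4); (6, 4, 2)
w1 = Bv₀ = ((-7)·1 + 6·1 + 6·1; 6·1 + (-5)·1 + 4·1; 6·1 + 4·1 + 2·1) = (5, 5, 12)
w2 = Bw1 = ((-7)·5 + 6·5 + 6·12; 6·5 + (-5)·5 + 4·12; 6·5 + 4·5 + 2·12) = (67, 53, 74)
Ratio: 74/12 = 6.167

6.167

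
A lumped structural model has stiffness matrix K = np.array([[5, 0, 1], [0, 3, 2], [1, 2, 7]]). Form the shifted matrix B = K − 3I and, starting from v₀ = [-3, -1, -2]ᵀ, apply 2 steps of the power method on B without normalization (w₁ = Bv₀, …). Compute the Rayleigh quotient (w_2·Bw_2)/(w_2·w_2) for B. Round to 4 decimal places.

B = K − 3I has rows (2, 0, 1); (0, 0, 2); (1, 2, 4)
w1 = Bv₀ = (2·(-3) + 0·(-1) + 1·(-2); 0·(-3) + 0·(-1) + 2·(-2); 1·(-3) + 2·(-1) + 4·(-2)) = (-8, -4, -13)
w2 = Bw1 = (2·(-8) + 0·(-4) + 1·(-13); 0·(-8) + 0·(-4) + 2·(-13); 1·(-8) + 2·(-4) + 4·(-13)) = (-29, -26, -68)
Bw2 = (-126, -136, -353)
w2·Bw2 = 31194; w2·w2 = 6141; μ ≈ 31194/6141 = 5.0796

μ ≈ 5.0796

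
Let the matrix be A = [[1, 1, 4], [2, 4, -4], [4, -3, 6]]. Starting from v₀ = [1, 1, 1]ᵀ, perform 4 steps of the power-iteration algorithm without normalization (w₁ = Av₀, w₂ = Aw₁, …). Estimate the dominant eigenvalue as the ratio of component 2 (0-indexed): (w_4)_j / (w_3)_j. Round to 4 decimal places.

λ ≈ 9.1667

w1 = Av₀ = (1·1 + 1·1 + 4·1; 2·1 + 4·1 + (-4)·1; 4·1 + (-3)·1 + 6·1) = (6, 2, 7)
w2 = Aw1 = (1·6 + 1·2 + 4·7; 2·6 + 4·2 + (-4)·7; 4·6 + (-3)·2 + 6·7) = (36, -8, 60)
w3 = Aw2 = (268, -200, 528)
w4 = Aw3 = (2180, -2376, 4840)
Ratio at component: 4840 / 528 = 9.1667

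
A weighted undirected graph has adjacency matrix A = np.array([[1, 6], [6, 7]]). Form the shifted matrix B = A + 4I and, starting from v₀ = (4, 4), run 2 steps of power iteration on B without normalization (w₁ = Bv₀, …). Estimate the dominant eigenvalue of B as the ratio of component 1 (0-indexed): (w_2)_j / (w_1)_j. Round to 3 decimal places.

14.882

B = A + 4I has rows (5, 6); (6, 11)
w1 = Bv₀ = (44, 68)
w2 = Bw1 = (628, 1012)
Ratio: 1012/68 = 14.882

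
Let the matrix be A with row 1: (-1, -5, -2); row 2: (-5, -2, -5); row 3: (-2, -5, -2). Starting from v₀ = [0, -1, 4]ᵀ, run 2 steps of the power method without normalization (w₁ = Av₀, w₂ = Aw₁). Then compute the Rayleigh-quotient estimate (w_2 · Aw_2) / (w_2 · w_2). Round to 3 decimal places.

-8.647

w1 = Av₀ = (-3, -18, -3)
w2 = Aw1 = (99, 66, 102)
Aw2 = (-633, -1137, -732)
w2·Aw2 = 99·(-633) + 66·(-1137) + 102·(-732) = -212373; w2·w2 = 99·99 + 66·66 + 102·102 = 24561
λ ≈ -212373/24561 = -8.647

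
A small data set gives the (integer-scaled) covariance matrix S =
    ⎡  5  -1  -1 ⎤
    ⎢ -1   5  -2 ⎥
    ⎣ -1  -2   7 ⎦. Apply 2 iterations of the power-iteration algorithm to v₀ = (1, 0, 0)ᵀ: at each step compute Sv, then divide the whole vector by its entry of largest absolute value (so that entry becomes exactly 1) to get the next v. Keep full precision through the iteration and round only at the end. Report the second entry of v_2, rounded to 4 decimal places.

Sv0 = (5.00000, -1.00000, -1.00000); divide by 5.00000 → v1 = (1.00000, -0.20000, -0.20000)
Sv1 = (5.40000, -1.60000, -2.00000); divide by 5.40000 → v2 = (1.00000, -0.29630, -0.37037)
Requested entry of v2: -8/27 = -0.2963

-0.2963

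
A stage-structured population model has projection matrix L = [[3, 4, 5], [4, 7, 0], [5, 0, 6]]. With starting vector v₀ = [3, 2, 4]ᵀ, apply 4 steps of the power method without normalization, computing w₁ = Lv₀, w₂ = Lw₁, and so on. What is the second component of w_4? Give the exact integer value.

w1 = Lv₀ = (3·3 + 4·2 + 5·4; 4·3 + 7·2 + 0·4; 5·3 + 0·2 + 6·4) = (37, 26, 39)
w2 = Lw1 = (3·37 + 4·26 + 5·39; 4·37 + 7·26 + 0·39; 5·37 + 0·26 + 6·39) = (410, 330, 419)
w3 = Lw2 = (4645, 3950, 4564)
w4 = Lw3 = (52555, 46230, 50609)
The requested component of w4 is 46230.

46230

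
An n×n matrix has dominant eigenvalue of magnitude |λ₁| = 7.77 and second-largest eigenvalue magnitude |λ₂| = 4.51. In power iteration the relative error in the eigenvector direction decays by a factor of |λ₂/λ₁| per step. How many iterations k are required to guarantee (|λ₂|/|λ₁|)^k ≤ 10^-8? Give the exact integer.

|λ₂/λ₁| = 4.51/7.77 = 0.58044
Need k ≥ ln(10^-8) / ln(0.58044) = -18.4207 / -0.5440 ≈ 33.863
Smallest integer k satisfying the bound: 34

34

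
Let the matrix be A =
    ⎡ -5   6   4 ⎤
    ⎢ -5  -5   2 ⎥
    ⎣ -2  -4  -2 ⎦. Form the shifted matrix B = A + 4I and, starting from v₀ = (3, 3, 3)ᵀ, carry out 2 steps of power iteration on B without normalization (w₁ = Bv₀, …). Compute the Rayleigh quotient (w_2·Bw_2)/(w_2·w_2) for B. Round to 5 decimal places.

B = A + 4I has rows (-1, 6, 4); (-5, -1, 2); (-2, -4, 2)
w1 = Bv₀ = (27, -12, -12)
w2 = Bw1 = (-147, -147, -30)
Bw2 = (-855, 822, 822)
w2·Bw2 = -19809; w2·w2 = 44118; μ ≈ -19809/44118 = -0.44900

-0.44900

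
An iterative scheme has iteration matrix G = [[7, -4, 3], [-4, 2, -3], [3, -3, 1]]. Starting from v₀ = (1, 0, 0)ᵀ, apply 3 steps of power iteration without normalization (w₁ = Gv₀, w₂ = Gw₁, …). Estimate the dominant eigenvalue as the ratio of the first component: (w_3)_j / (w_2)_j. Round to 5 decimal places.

λ ≈ 10.89189

w1 = Gv₀ = (7·1 + (-4)·0 + 3·0; (-4)·1 + 2·0 + (-3)·0; 3·1 + (-3)·0 + 1·0) = (7, -4, 3)
w2 = Gw1 = (7·7 + (-4)·(-4) + 3·3; (-4)·7 + 2·(-4) + (-3)·3; 3·7 + (-3)·(-4) + 1·3) = (74, -45, 36)
w3 = Gw2 = (806, -494, 393)
Ratio at component: 806 / 74 = 10.89189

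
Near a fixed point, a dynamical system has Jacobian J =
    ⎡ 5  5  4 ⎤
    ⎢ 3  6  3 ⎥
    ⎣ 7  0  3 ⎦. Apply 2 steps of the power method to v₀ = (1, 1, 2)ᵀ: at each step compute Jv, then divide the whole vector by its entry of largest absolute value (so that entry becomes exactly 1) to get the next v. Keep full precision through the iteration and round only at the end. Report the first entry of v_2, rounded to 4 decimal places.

1.0000

Jv0 = (18.00000, 15.00000, 13.00000); divide by 18.00000 → v1 = (1.00000, 0.83333, 0.72222)
Jv1 = (12.05556, 10.16667, 9.16667); divide by 12.05556 → v2 = (1.00000, 0.84332, 0.76037)
Requested entry of v2: 217/217 = 1.0000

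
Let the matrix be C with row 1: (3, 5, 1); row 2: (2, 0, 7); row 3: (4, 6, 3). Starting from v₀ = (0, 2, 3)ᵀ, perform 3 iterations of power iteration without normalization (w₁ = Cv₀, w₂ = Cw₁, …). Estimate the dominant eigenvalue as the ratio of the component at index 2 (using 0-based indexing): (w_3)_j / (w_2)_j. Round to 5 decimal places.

10.04564

w1 = Cv₀ = (3·0 + 5·2 + 1·3; 2·0 + 0·2 + 7·3; 4·0 + 6·2 + 3·3) = (13, 21, 21)
w2 = Cw1 = (3·13 + 5·21 + 1·21; 2·13 + 0·21 + 7·21; 4·13 + 6·21 + 3·21) = (165, 173, 241)
w3 = Cw2 = (1601, 2017, 2421)
Ratio at component: 2421 / 241 = 10.04564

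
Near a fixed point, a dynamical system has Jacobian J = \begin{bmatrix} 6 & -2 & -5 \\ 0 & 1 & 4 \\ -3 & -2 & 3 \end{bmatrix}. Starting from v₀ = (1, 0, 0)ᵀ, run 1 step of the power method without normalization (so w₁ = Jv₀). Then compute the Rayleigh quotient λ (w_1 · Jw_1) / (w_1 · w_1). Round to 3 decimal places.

w1 = Jv₀ = (6, 0, -3)
Jw1 = (51, -12, -27)
w1·Jw1 = 6·51 + 0·(-12) + (-3)·(-27) = 387; w1·w1 = 6·6 + 0·0 + (-3)·(-3) = 45
λ ≈ 387/45 = 8.600

8.600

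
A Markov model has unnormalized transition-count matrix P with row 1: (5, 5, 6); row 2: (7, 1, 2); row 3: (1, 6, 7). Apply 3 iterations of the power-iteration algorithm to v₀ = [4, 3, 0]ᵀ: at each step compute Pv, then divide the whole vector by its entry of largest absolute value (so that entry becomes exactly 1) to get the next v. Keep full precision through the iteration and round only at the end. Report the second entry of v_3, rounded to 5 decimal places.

Pv0 = (35.000000, 31.000000, 22.000000); divide by 35.000000 → v1 = (1.000000, 0.885714, 0.628571)
Pv1 = (13.200000, 9.142857, 10.714286); divide by 13.200000 → v2 = (1.000000, 0.692641, 0.811688)
Pv2 = (13.333333, 9.316017, 10.837662); divide by 13.333333 → v3 = (1.000000, 0.698701, 0.812825)
Requested entry of v3: 4304/6160 = 0.69870

0.69870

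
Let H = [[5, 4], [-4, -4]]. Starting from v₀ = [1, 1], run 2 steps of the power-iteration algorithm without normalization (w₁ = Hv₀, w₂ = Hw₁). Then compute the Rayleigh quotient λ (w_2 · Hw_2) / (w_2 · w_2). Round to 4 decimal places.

λ ≈ 4.2216

w1 = Hv₀ = (9, -8)
w2 = Hw1 = (13, -4)
Hw2 = (49, -36)
w2·Hw2 = 13·49 + (-4)·(-36) = 781; w2·w2 = 13·13 + (-4)·(-4) = 185
λ ≈ 781/185 = 4.2216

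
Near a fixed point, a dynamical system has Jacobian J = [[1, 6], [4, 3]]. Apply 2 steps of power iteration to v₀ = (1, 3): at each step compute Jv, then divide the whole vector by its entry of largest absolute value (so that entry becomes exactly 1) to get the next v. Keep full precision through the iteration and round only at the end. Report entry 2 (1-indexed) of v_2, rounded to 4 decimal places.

1.0000

Jv0 = (19.00000, 13.00000); divide by 19.00000 → v1 = (1.00000, 0.68421)
Jv1 = (5.10526, 6.05263); divide by 6.05263 → v2 = (0.84348, 1.00000)
Requested entry of v2: 115/115 = 1.0000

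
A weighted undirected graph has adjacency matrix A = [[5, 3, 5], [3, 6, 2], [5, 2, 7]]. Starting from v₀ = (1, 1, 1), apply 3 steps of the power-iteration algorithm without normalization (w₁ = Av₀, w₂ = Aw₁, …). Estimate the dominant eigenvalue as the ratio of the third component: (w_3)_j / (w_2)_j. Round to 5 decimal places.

12.97838

w1 = Av₀ = (5·1 + 3·1 + 5·1; 3·1 + 6·1 + 2·1; 5·1 + 2·1 + 7·1) = (13, 11, 14)
w2 = Aw1 = (5·13 + 3·11 + 5·14; 3·13 + 6·11 + 2·14; 5·13 + 2·11 + 7·14) = (168, 133, 185)
w3 = Aw2 = (2164, 1672, 2401)
Ratio at component: 2401 / 185 = 12.97838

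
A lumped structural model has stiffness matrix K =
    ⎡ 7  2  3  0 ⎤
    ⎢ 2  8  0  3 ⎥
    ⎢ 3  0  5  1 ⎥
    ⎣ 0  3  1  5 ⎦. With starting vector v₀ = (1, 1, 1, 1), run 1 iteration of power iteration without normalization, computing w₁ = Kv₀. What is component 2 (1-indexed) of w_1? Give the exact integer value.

13

w1 = Kv₀ = (7·1 + 2·1 + 3·1 + 0·1; 2·1 + 8·1 + 0·1 + 3·1; 3·1 + 0·1 + 5·1 + 1·1; 0·1 + 3·1 + 1·1 + 5·1) = (12, 13, 9, 9)
The requested component of w1 is 13.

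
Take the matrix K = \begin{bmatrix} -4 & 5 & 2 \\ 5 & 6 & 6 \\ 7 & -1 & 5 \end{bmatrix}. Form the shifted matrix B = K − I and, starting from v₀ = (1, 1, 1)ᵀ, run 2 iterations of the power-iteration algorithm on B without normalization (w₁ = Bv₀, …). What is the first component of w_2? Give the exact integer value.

90

B = K − I has rows (-5, 5, 2); (5, 5, 6); (7, -1, 4)
w1 = Bv₀ = ((-5)·1 + 5·1 + 2·1; 5·1 + 5·1 + 6·1; 7·1 + (-1)·1 + 4·1) = (2, 16, 10)
w2 = Bw1 = ((-5)·2 + 5·16 + 2·10; 5·2 + 5·16 + 6·10; 7·2 + (-1)·16 + 4·10) = (90, 150, 38)
Requested component of w2: 90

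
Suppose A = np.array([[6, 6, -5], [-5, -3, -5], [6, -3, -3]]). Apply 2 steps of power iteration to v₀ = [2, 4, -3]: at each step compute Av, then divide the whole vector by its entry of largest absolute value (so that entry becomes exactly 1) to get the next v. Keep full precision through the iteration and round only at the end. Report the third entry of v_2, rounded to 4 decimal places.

Av0 = (51.00000, -7.00000, 9.00000); divide by 51.00000 → v1 = (1.00000, -0.13725, 0.17647)
Av1 = (4.29412, -5.47059, 5.88235); divide by 5.88235 → v2 = (0.73000, -0.93000, 1.00000)
Requested entry of v2: 300/300 = 1.0000

1.0000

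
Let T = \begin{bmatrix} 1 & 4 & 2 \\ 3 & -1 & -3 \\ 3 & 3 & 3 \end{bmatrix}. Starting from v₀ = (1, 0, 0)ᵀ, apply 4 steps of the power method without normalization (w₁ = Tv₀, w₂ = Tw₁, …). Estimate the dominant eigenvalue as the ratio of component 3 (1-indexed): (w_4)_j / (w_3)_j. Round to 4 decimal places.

w1 = Tv₀ = (1·1 + 4·0 + 2·0; 3·1 + (-1)·0 + (-3)·0; 3·1 + 3·0 + 3·0) = (1, 3, 3)
w2 = Tw1 = (1·1 + 4·3 + 2·3; 3·1 + (-1)·3 + (-3)·3; 3·1 + 3·3 + 3·3) = (19, -9, 21)
w3 = Tw2 = (25, 3, 93)
w4 = Tw3 = (223, -207, 363)
Ratio at component: 363 / 93 = 3.9032

3.9032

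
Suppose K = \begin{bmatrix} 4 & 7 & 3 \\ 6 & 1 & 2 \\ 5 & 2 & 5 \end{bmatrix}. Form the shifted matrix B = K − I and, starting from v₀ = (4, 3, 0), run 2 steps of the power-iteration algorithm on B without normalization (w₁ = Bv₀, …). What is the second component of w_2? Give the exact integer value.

250

B = K − I has rows (3, 7, 3); (6, 0, 2); (5, 2, 4)
w1 = Bv₀ = (33, 24, 26)
w2 = Bw1 = (345, 250, 317)
Requested component of w2: 250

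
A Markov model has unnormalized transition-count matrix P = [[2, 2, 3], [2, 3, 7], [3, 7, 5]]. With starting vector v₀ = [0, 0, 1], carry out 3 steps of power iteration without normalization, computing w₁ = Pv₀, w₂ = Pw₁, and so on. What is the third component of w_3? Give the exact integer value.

w1 = Pv₀ = (2·0 + 2·0 + 3·1; 2·0 + 3·0 + 7·1; 3·0 + 7·0 + 5·1) = (3, 7, 5)
w2 = Pw1 = (2·3 + 2·7 + 3·5; 2·3 + 3·7 + 7·5; 3·3 + 7·7 + 5·5) = (35, 62, 83)
w3 = Pw2 = (443, 837, 954)
The requested component of w3 is 954.

954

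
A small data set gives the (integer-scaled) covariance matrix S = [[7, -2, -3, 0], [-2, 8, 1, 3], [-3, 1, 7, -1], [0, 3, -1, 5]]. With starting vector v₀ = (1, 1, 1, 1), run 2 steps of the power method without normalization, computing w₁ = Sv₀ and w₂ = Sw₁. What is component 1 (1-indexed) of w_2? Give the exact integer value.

-18

w1 = Sv₀ = (7·1 + (-2)·1 + (-3)·1 + 0·1; (-2)·1 + 8·1 + 1·1 + 3·1; (-3)·1 + 1·1 + 7·1 + (-1)·1; 0·1 + 3·1 + (-1)·1 + 5·1) = (2, 10, 4, 7)
w2 = Sw1 = (7·2 + (-2)·10 + (-3)·4 + 0·7; (-2)·2 + 8·10 + 1·4 + 3·7; (-3)·2 + 1·10 + 7·4 + (-1)·7; 0·2 + 3·10 + (-1)·4 + 5·7) = (-18, 101, 25, 61)
The requested component of w2 is -18.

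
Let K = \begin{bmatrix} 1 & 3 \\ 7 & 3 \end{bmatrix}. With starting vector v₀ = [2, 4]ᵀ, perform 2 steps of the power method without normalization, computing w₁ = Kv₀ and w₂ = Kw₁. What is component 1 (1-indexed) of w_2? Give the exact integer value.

w1 = Kv₀ = (1·2 + 3·4; 7·2 + 3·4) = (14, 26)
w2 = Kw1 = (1·14 + 3·26; 7·14 + 3·26) = (92, 176)
The requested component of w2 is 92.

92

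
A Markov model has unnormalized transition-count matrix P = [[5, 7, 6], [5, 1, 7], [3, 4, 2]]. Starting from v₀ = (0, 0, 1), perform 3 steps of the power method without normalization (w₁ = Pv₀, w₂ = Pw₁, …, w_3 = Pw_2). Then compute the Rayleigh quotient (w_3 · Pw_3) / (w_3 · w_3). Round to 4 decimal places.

w1 = Pv₀ = (6, 7, 2)
w2 = Pw1 = (91, 51, 50)
w3 = Pw2 = (1112, 856, 577)
Pw3 = (15014, 10455, 7914)
w3·Pw3 = 1112·15014 + 856·10455 + 577·7914 = 30211426; w3·w3 = 1112·1112 + 856·856 + 577·577 = 2302209
λ ≈ 30211426/2302209 = 13.1228

λ ≈ 13.1228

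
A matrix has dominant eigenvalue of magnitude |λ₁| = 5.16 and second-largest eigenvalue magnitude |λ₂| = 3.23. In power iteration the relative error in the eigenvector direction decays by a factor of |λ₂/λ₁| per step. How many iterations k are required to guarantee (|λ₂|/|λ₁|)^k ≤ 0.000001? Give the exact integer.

30

|λ₂/λ₁| = 3.23/5.16 = 0.62597
Need k ≥ ln(0.000001) / ln(0.62597) = -13.8155 / -0.4685 ≈ 29.492
Smallest integer k satisfying the bound: 30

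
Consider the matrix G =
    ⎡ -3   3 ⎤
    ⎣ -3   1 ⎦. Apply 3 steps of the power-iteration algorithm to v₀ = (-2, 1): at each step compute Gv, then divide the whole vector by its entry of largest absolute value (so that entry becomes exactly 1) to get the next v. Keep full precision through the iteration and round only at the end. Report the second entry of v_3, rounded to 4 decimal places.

Gv0 = (9.00000, 7.00000); divide by 9.00000 → v1 = (1.00000, 0.77778)
Gv1 = (-0.66667, -2.22222); divide by -2.22222 → v2 = (0.30000, 1.00000)
Gv2 = (2.10000, 0.10000); divide by 2.10000 → v3 = (1.00000, 0.04762)
Requested entry of v3: -2/-42 = 0.0476

0.0476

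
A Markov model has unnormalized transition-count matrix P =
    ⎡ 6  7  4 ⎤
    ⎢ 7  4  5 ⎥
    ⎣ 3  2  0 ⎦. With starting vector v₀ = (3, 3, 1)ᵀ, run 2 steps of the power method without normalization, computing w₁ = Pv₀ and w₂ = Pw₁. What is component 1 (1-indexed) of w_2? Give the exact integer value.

584

w1 = Pv₀ = (6·3 + 7·3 + 4·1; 7·3 + 4·3 + 5·1; 3·3 + 2·3 + 0·1) = (43, 38, 15)
w2 = Pw1 = (6·43 + 7·38 + 4·15; 7·43 + 4·38 + 5·15; 3·43 + 2·38 + 0·15) = (584, 528, 205)
The requested component of w2 is 584.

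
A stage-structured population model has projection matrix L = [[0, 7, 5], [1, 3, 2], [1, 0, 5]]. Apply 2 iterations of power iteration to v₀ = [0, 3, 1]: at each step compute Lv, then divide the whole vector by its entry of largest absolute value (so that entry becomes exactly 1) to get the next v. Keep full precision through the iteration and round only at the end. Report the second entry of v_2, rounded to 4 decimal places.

0.6765

Lv0 = (26.00000, 11.00000, 5.00000); divide by 26.00000 → v1 = (1.00000, 0.42308, 0.19231)
Lv1 = (3.92308, 2.65385, 1.96154); divide by 3.92308 → v2 = (1.00000, 0.67647, 0.50000)
Requested entry of v2: 69/102 = 0.6765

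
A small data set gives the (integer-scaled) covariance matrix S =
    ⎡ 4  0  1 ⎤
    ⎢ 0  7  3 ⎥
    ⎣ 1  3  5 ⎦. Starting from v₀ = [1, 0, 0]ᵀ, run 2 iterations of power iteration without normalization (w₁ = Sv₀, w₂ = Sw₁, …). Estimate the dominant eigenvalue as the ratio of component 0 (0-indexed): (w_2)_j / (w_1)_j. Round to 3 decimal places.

w1 = Sv₀ = (4·1 + 0·0 + 1·0; 0·1 + 7·0 + 3·0; 1·1 + 3·0 + 5·0) = (4, 0, 1)
w2 = Sw1 = (4·4 + 0·0 + 1·1; 0·4 + 7·0 + 3·1; 1·4 + 3·0 + 5·1) = (17, 3, 9)
Ratio at component: 17 / 4 = 4.250

λ ≈ 4.250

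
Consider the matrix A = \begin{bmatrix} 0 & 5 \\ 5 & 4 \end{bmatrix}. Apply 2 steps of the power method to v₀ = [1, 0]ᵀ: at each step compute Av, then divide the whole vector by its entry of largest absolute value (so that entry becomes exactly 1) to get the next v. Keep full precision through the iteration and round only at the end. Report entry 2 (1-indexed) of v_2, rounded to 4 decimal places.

Av0 = (0.00000, 5.00000); divide by 5.00000 → v1 = (0.00000, 1.00000)
Av1 = (5.00000, 4.00000); divide by 5.00000 → v2 = (1.00000, 0.80000)
Requested entry of v2: 20/25 = 0.8000

0.8000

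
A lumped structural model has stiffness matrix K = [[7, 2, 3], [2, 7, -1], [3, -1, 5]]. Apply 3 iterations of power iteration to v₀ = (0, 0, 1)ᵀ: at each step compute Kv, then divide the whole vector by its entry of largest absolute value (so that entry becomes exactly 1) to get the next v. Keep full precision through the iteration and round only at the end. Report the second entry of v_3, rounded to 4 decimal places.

Kv0 = (3.00000, -1.00000, 5.00000); divide by 5.00000 → v1 = (0.60000, -0.20000, 1.00000)
Kv1 = (6.80000, -1.20000, 7.00000); divide by 7.00000 → v2 = (0.97143, -0.17143, 1.00000)
Kv2 = (9.45714, -0.25714, 8.08571); divide by 9.45714 → v3 = (1.00000, -0.02719, 0.85498)
Requested entry of v3: -9/331 = -0.0272

-0.0272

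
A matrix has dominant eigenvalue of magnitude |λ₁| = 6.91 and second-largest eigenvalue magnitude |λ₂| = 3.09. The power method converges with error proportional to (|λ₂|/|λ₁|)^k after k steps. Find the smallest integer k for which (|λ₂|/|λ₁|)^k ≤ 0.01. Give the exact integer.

|λ₂/λ₁| = 3.09/6.91 = 0.44718
Need k ≥ ln(0.01) / ln(0.44718) = -4.6052 / -0.8048 ≈ 5.722
Smallest integer k satisfying the bound: 6

6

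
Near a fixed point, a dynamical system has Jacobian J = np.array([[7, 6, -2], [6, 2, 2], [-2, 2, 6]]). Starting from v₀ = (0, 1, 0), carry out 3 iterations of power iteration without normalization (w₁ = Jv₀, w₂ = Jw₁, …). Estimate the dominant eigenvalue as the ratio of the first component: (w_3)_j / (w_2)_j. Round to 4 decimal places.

w1 = Jv₀ = (7·0 + 6·1 + (-2)·0; 6·0 + 2·1 + 2·0; (-2)·0 + 2·1 + 6·0) = (6, 2, 2)
w2 = Jw1 = (7·6 + 6·2 + (-2)·2; 6·6 + 2·2 + 2·2; (-2)·6 + 2·2 + 6·2) = (50, 44, 4)
w3 = Jw2 = (606, 396, 12)
Ratio at component: 606 / 50 = 12.1200

12.1200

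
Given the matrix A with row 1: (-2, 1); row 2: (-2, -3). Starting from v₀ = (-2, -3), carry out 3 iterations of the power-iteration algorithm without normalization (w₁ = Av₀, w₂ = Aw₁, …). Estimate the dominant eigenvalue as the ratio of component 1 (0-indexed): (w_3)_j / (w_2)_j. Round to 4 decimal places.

λ ≈ -2.4634

w1 = Av₀ = (1, 13)
w2 = Aw1 = (11, -41)
w3 = Aw2 = (-63, 101)
Ratio at component: 101 / -41 = -2.4634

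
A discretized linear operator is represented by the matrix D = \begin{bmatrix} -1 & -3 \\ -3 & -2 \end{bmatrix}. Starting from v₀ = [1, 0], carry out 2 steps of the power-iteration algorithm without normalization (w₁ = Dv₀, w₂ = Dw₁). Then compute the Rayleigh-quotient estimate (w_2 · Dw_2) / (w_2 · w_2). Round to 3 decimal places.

w1 = Dv₀ = ((-1)·1 + (-3)·0; (-3)·1 + (-2)·0) = (-1, -3)
w2 = Dw1 = ((-1)·(-1) + (-3)·(-3); (-3)·(-1) + (-2)·(-3)) = (10, 9)
Dw2 = (-37, -48)
w2·Dw2 = 10·(-37) + 9·(-48) = -802; w2·w2 = 10·10 + 9·9 = 181
λ ≈ -802/181 = -4.431

λ ≈ -4.431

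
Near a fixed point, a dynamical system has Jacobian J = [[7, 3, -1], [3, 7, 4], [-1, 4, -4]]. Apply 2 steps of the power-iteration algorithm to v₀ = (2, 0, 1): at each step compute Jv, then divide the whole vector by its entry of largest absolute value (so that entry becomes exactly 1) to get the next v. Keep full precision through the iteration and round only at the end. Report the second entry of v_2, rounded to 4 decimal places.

Jv0 = (13.00000, 10.00000, -6.00000); divide by 13.00000 → v1 = (1.00000, 0.76923, -0.46154)
Jv1 = (9.76923, 6.53846, 3.92308); divide by 9.76923 → v2 = (1.00000, 0.66929, 0.40157)
Requested entry of v2: 85/127 = 0.6693

0.6693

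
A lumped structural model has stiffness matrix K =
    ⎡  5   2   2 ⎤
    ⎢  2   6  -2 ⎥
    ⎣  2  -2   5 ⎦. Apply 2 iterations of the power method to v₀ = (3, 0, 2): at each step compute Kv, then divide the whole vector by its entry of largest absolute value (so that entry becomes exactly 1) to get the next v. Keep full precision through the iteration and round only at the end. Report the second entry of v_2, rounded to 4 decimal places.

Kv0 = (19.00000, 2.00000, 16.00000); divide by 19.00000 → v1 = (1.00000, 0.10526, 0.84211)
Kv1 = (6.89474, 0.94737, 6.00000); divide by 6.89474 → v2 = (1.00000, 0.13740, 0.87023)
Requested entry of v2: 18/131 = 0.1374

0.1374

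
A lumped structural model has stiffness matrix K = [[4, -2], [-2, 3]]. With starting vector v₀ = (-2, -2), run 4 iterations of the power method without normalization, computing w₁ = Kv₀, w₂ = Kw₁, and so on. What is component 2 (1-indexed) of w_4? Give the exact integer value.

w1 = Kv₀ = (-4, -2)
w2 = Kw1 = (-12, 2)
w3 = Kw2 = (-52, 30)
w4 = Kw3 = (-268, 194)
The requested component of w4 is 194.

194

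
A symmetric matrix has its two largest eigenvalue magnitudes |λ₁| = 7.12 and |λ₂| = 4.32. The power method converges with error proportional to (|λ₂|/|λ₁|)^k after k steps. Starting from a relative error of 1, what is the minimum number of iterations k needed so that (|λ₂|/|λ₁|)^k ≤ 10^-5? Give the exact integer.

|λ₂/λ₁| = 4.32/7.12 = 0.60674
Need k ≥ ln(10^-5) / ln(0.60674) = -11.5129 / -0.4997 ≈ 23.042
Smallest integer k satisfying the bound: 24

24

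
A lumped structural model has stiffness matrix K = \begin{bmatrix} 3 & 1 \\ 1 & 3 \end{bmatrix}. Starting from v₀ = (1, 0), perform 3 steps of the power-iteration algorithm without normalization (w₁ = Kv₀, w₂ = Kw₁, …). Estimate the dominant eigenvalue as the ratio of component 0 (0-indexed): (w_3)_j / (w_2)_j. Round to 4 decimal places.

w1 = Kv₀ = (3, 1)
w2 = Kw1 = (10, 6)
w3 = Kw2 = (36, 28)
Ratio at component: 36 / 10 = 3.6000

3.6000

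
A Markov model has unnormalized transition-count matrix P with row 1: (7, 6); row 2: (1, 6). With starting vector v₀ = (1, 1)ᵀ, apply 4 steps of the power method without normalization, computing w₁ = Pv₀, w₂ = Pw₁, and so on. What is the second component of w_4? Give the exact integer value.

4039

w1 = Pv₀ = (7·1 + 6·1; 1·1 + 6·1) = (13, 7)
w2 = Pw1 = (7·13 + 6·7; 1·13 + 6·7) = (133, 55)
w3 = Pw2 = (1261, 463)
w4 = Pw3 = (11605, 4039)
The requested component of w4 is 4039.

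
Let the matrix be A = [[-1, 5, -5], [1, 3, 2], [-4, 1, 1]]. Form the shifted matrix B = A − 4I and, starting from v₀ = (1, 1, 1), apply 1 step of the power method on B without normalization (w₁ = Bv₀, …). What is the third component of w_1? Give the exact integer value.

-6

B = A − 4I has rows (-5, 5, -5); (1, -1, 2); (-4, 1, -3)
w1 = Bv₀ = ((-5)·1 + 5·1 + (-5)·1; 1·1 + (-1)·1 + 2·1; (-4)·1 + 1·1 + (-3)·1) = (-5, 2, -6)
Requested component of w1: -6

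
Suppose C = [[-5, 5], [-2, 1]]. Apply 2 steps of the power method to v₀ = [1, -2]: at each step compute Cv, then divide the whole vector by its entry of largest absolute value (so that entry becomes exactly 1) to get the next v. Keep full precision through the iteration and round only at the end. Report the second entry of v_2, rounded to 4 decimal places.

Cv0 = (-15.00000, -4.00000); divide by -15.00000 → v1 = (1.00000, 0.26667)
Cv1 = (-3.66667, -1.73333); divide by -3.66667 → v2 = (1.00000, 0.47273)
Requested entry of v2: 26/55 = 0.4727

0.4727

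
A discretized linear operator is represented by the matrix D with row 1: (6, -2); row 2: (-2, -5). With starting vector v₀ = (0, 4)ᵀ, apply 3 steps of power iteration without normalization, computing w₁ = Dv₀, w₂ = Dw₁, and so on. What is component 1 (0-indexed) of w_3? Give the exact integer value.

-564

w1 = Dv₀ = (6·0 + (-2)·4; (-2)·0 + (-5)·4) = (-8, -20)
w2 = Dw1 = (6·(-8) + (-2)·(-20); (-2)·(-8) + (-5)·(-20)) = (-8, 116)
w3 = Dw2 = (-280, -564)
The requested component of w3 is -564.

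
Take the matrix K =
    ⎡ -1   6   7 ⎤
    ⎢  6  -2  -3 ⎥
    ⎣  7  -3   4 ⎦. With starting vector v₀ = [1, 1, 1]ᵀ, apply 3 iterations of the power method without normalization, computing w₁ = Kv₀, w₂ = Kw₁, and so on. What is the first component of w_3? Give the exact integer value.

w1 = Kv₀ = ((-1)·1 + 6·1 + 7·1; 6·1 + (-2)·1 + (-3)·1; 7·1 + (-3)·1 + 4·1) = (12, 1, 8)
w2 = Kw1 = ((-1)·12 + 6·1 + 7·8; 6·12 + (-2)·1 + (-3)·8; 7·12 + (-3)·1 + 4·8) = (50, 46, 113)
w3 = Kw2 = (1017, -131, 664)
The requested component of w3 is 1017.

1017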